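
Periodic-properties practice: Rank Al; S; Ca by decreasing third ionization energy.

After 2 electrons have been removed, what remains? Al²⁺ still has 1 valence electron; S²⁺ still has 4 valence electrons; Ca²⁺ is the bare [Ar] core.
Pulling an electron out of a noble-gas core costs far more than removing a remaining valence electron, so Ca sits at the high end of IE_3.
Valence configurations: Al²⁺ [Ne]3s¹, S²⁺ [Ne]3s²3p².
Tabulated IE_3 (kJ/mol): Al 2745, S 3357, Ca 4912.
Overall IE_3 order: Al < S < Ca.

Ca, S, Al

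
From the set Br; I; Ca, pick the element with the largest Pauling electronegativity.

Br

Ca is in period 4, group 2; Br is in period 4, group 17; I is in period 5, group 17.
Smaller atoms with higher effective nuclear charge are more electronegative.
These span different periods and groups, so the two trends combine.
I > Ca: period and group pull opposite ways; the across-period shift dominates (2.66 vs 1.00).
Br > I: Br sits above I in group 17, so the down-group effect alone puts Br higher.
For reference (Pauling): Ca 1.00, Br 2.96, I 2.66.
The largest Pauling electronegativity among these belongs to Br.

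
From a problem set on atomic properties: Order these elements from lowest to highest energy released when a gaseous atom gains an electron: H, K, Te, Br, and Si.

H is in period 1, group 1; Si is in period 3, group 14; K is in period 4, group 1; Br is in period 4, group 17; Te is in period 5, group 16.
Atoms with high Z_eff and room in the valence shell (especially the halogens) have the most exothermic electron affinities.
These span different periods and groups, so the two trends combine.
H > K: H sits above K in group 1, so the down-group effect alone puts H higher.
Si > H: period and group pull opposite ways; the across-period shift dominates (134 vs 73 kJ/mol).
Te > Si: period and group pull opposite ways; the across-period shift dominates (190 vs 134 kJ/mol).
Br > Te: relative to Te, both the across-period and down-group shifts push Br's electron affinity up.
Tabulated electron affinity (kJ/mol): H 73, Si 134, K 48, Br 325, Te 190.
So from lowest to highest: K < H < Si < Te < Br.

K < H < Si < Te < Br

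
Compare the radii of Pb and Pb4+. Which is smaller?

Forming Pb4+ removes 4 electrons from Pb. Fewer electrons for the same nuclear charge means less shielding and a higher Z_eff on the remaining electrons.
A cation is smaller than its parent atom: Pb4+ < Pb.

Pb4+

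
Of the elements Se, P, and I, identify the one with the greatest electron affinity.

P is in period 3, group 15; Se is in period 4, group 16; I is in period 5, group 17.
Adding an electron releases more energy for atoms nearer the top right (short of the noble gases).
A diagonal step moves right (one effect) and down (the opposite effect) at once.
Se > P: the two effects oppose for this pair; the across-period effect wins (195 vs 72 kJ/mol).
I > Se: period and group pull opposite ways; the across-period shift dominates (295 vs 195 kJ/mol).
For reference (kJ/mol): P 72, Se 195, I 295.
The greatest electron affinity among these belongs to I.

I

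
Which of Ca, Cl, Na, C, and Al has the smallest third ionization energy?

Al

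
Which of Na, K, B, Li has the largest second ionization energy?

Li

IE_2 is the cost of taking one more electron from the +1 cation: Na⁺ is the bare [Ne] core; K⁺ is the bare [Ar] core; B⁺ still has 2 valence electrons; Li⁺ is the bare [He] core.
Core electrons are held far more tightly than valence electrons, so K, Na and Li top the IE_2 order.
Tabulated IE_2 (kJ/mol): Na 4562, K 3052, B 2427, Li 7298.
Overall IE_2 order: B < K < Na < Li.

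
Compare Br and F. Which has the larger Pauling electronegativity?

F

F is in period 2, group 17; Br is in period 4, group 17.
Smaller atoms with higher effective nuclear charge are more electronegative.
All are in group 17, so electronegativity increases up the group.
So F has the larger Pauling electronegativity (F > Br).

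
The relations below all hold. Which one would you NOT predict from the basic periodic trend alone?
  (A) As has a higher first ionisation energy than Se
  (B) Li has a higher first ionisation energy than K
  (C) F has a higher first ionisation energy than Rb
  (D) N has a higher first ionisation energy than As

The general trend: first ionisation energy increases across a period and decreases down a group.
(A) As (period 4, group 15) vs Se (period 4, group 16): the stated order contradicts the simple trend.
(B) Li (period 2, group 1) vs K (period 4, group 1): the stated order agrees with the simple trend.
(C) F (period 2, group 17) vs Rb (period 5, group 1): the stated order agrees with the simple trend.
(D) N (period 2, group 15) vs As (period 4, group 15): the stated order agrees with the simple trend.
The exception is (A): Se (4p⁴) ionizes more easily than half-filled As (4p³).

(A)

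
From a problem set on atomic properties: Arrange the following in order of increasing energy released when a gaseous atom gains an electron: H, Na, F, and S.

Na < H < S < F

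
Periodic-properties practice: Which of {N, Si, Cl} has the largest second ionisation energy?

IE_2 is the cost of taking one more electron from the +1 cation: N⁺ still has 4 valence electrons; Si⁺ still has 3 valence electrons; Cl⁺ still has 6 valence electrons.
All are still removing valence electrons, so compare the +1 ions as you would atoms: IE_2 generally rises across a period (higher Z_eff) and falls down a group (larger shell), subject to the usual subshell exceptions.
Valence configurations: N⁺ [He]2s²2p², Si⁺ [Ne]3s²3p¹, Cl⁺ [Ne]3s²3p⁴.
The numbers (kJ/mol): N 2856, Si 1577, Cl 2298.
Hence IE_2: Si < Cl < N.

N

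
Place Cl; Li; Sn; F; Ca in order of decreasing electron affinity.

Cl > F > Sn > Li > Ca

Li is in period 2, group 1; F is in period 2, group 17; Cl is in period 3, group 17; Ca is in period 4, group 2; Sn is in period 5, group 14.
Atoms with high Z_eff and room in the valence shell (especially the halogens) have the most exothermic electron affinities.
Neither a single period nor a single group — weigh both effects.
Li > Ca: period and group pull opposite ways; the down-group shift dominates (60 vs 2 kJ/mol).
Sn > Li: period and group pull opposite ways; the across-period shift dominates (107 vs 60 kJ/mol).
F > Sn: both effects reinforce here, so F is clearly the higher of the two.
Cl > F: this pair runs against the simple trend — see the exception note.
Note the exception: Cl has a higher electron affinity than F, contrary to the simple trend — F's small 2p subshell makes the incoming electron feel strong e⁻–e⁻ repulsion, so Cl actually releases more energy on gaining an electron.
Tabulated electron affinity (kJ/mol): Li 60, F 328, Cl 349, Ca 2, Sn 107.
So from highest to lowest: Cl > F > Sn > Li > Ca.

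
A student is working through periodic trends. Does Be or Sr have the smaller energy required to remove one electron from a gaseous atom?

Sr

Be is in period 2, group 2; Sr is in period 5, group 2.
Across a period the outer electron is held more tightly (higher IE₁); down a group it sits in a higher shell, more shielded, and comes off more easily.
All are in group 2, so first ionization energy increases up the group.
So Sr has the smaller energy required to remove one electron from a gaseous atom (Sr < Be).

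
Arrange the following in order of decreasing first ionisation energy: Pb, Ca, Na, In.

Pb > Ca > In > Na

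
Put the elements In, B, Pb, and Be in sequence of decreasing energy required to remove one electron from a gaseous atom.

Be, B, Pb, In

Removing the outermost electron gets harder across a period and easier down a group.
Neither a single period nor a single group — weigh both effects.
Pb > In: the two effects oppose for this pair; the across-period effect wins (716 vs 558 kJ/mol).
B > Pb: period and group pull opposite ways; the down-group shift dominates (801 vs 716 kJ/mol).
Be > B: this pair runs against the simple trend — see the exception note.
Note the exception: Be has a higher first ionization energy than B, contrary to the simple trend — removing B's lone 2p electron is easier than breaking Be's filled 2s².
For reference (kJ/mol): Be 900, B 801, In 558, Pb 716.
So from highest to lowest: Be > B > Pb > In.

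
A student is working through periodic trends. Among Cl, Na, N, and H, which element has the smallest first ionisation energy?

H is in period 1, group 1; N is in period 2, group 15; Na is in period 3, group 1; Cl is in period 3, group 17.
Removing the outermost electron gets harder across a period and easier down a group.
Neither a single period nor a single group — weigh both effects.
Cl > Na: both are in period 3; the period trend gives Cl the larger value.
H > Cl: the two effects oppose for this pair; the down-group effect wins (1312 vs 1251 kJ/mol).
N > H: period and group pull opposite ways; the across-period shift dominates (1402 vs 1312 kJ/mol).
For reference (kJ/mol): H 1312, N 1402, Na 496, Cl 1251.
The smallest first ionisation energy among these belongs to Na.

Na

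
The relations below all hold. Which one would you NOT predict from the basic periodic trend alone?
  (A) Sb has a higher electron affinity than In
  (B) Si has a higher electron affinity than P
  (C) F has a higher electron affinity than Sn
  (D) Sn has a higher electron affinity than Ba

(B)

The general trend: electron affinity increases across a period and decreases down a group.
(A) Sb (period 5, group 15) vs In (period 5, group 13): the stated order agrees with the simple trend.
(B) Si (period 3, group 14) vs P (period 3, group 15): the stated order contradicts the simple trend.
(C) F (period 2, group 17) vs Sn (period 5, group 14): the stated order agrees with the simple trend.
(D) Sn (period 5, group 14) vs Ba (period 6, group 2): the stated order agrees with the simple trend.
The exception is (B): adding an electron to P's half-filled 3p³ is unfavourable, so Si (3p²) has the more exothermic EA.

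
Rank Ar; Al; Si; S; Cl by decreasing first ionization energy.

Ar, Cl, S, Si, Al

Al is in period 3, group 13; Si is in period 3, group 14; S is in period 3, group 16; Cl is in period 3, group 17; Ar is in period 3, group 18.
Across a period the outer electron is held more tightly (higher IE₁); down a group it sits in a higher shell, more shielded, and comes off more easily.
All lie in period 3, so first ionization energy increases left to right.
So from highest to lowest: Ar > Cl > S > Si > Al.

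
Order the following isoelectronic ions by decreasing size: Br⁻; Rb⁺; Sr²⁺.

All of these have 36 electrons, so size is governed by nuclear charge alone: the more protons, the stronger the pull on the same electron cloud, and the smaller the ion.
Nuclear charges: Sr²⁺ (Z=38), Rb⁺ (Z=37), Br⁻ (Z=35).
Largest to smallest: Br⁻ > Rb⁺ > Sr²⁺.

Br⁻ > Rb⁺ > Sr²⁺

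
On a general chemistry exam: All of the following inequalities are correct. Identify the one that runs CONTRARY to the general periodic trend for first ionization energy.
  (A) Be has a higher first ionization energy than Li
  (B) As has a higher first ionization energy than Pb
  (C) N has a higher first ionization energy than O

The general trend: first ionization energy increases across a period and decreases down a group.
(A) Be (period 2, group 2) vs Li (period 2, group 1): the stated order agrees with the simple trend.
(B) As (period 4, group 15) vs Pb (period 6, group 14): the stated order agrees with the simple trend.
(C) N (period 2, group 15) vs O (period 2, group 16): the stated order contradicts the simple trend.
The exception is (C): pairing an electron in O's 2p⁴ costs repulsion energy, so O ionizes more easily than half-filled N (2p³).

(C)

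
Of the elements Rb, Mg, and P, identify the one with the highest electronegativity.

Mg is in period 3, group 2; P is in period 3, group 15; Rb is in period 5, group 1.
Smaller atoms with higher effective nuclear charge are more electronegative.
These span different periods and groups, so the two trends combine.
Mg > Rb: both effects reinforce here, so Mg is clearly the higher of the two.
P > Mg: both are in period 3; the period trend gives P the larger value.
Approximate values (Pauling): Mg 1.31, P 2.19, Rb 0.82.
The highest electronegativity among these belongs to P.

P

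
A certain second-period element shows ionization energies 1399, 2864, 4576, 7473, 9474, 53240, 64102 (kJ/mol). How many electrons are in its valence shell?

Look for the largest jump between consecutive ionization energies: IE6/IE5 ≈ 5.6, far larger than any earlier ratio.
That jump marks the point where a core electron is being removed. So the atom has 5 valence electrons.

5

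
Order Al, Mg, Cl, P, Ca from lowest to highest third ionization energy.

Al < P < Cl < Ca < Mg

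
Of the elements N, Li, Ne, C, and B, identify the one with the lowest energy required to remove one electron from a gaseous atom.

Li

Li is in period 2, group 1; B is in period 2, group 13; C is in period 2, group 14; N is in period 2, group 15; Ne is in period 2, group 18.
Across a period the outer electron is held more tightly (higher IE₁); down a group it sits in a higher shell, more shielded, and comes off more easily.
All lie in period 2, so first ionization energy increases left to right.
The lowest energy required to remove one electron from a gaseous atom among these belongs to Li.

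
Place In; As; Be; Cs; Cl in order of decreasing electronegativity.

Cl, As, In, Be, Cs

EN rises left→right (higher Z_eff, smaller atoms) and falls top→bottom (larger, more shielded atoms).
Here both period and group differ, so the two effects have to be weighed against each other.
Be > Cs: relative to Cs, both the across-period and down-group shifts push Be's electronegativity up.
In > Be: the two effects oppose for this pair; the across-period effect wins (1.78 vs 1.57).
As > In: both effects reinforce here, so As is clearly the higher of the two.
Cl > As: both effects reinforce here, so Cl is clearly the higher of the two.
For reference (Pauling): Be 1.57, Cl 3.16, As 2.18, In 1.78, Cs 0.79.
So from highest to lowest: Cl > As > In > Be > Cs.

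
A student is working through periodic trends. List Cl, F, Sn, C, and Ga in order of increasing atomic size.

F < C < Cl < Ga < Sn

C is in period 2, group 14; F is in period 2, group 17; Cl is in period 3, group 17; Ga is in period 4, group 13; Sn is in period 5, group 14.
Atomic radius shrinks across a period as nuclear charge pulls the same shell inward, and grows down a group as new shells are added.
These span different periods and groups, so the two trends combine.
C > F: both are in period 2; the period trend gives C the larger value.
Cl > C: the two effects oppose for this pair; the down-group effect wins (99 vs 75 pm).
Ga > Cl: relative to Cl, both the across-period and down-group shifts push Ga's atomic radius up.
Sn > Ga: period and group pull opposite ways; the down-group shift dominates (140 vs 124 pm).
Approximate values (pm): C 75, F 64, Cl 99, Ga 124, Sn 140.
So from smallest to largest: F < C < Cl < Ga < Sn.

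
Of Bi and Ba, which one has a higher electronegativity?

Bi

Ba is in period 6, group 2; Bi is in period 6, group 15.
Electronegativity increases across a period and decreases down a group, tracking effective nuclear charge and atomic size.
All lie in period 6, so electronegativity increases left to right.
So Bi has the higher electronegativity (Bi > Ba).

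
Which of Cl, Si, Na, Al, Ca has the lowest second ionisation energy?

Ca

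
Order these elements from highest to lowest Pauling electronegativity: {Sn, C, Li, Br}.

Li is in period 2, group 1; C is in period 2, group 14; Br is in period 4, group 17; Sn is in period 5, group 14.
Electronegativity increases across a period and decreases down a group, tracking effective nuclear charge and atomic size.
Here both period and group differ, so the two effects have to be weighed against each other.
Sn > Li: the two effects oppose for this pair; the across-period effect wins (1.96 vs 0.98).
C > Sn: they share group 14; the group trend gives C the larger value.
Br > C: period and group pull opposite ways; the across-period shift dominates (2.96 vs 2.55).
Approximate values (Pauling): Li 0.98, C 2.55, Br 2.96, Sn 1.96.
So from highest to lowest: Br > C > Sn > Li.

Br, C, Sn, Li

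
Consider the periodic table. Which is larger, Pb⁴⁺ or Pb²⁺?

Pb²⁺

Both ions have Z = 82 protons, but Pb⁴⁺ has lost more electrons, so its remaining electrons feel a larger effective nuclear charge per electron and are pulled in more tightly.
Higher positive charge → smaller ion, so Pb²⁺ > Pb⁴⁺.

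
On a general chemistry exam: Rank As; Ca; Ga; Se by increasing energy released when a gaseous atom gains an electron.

Ca, Ga, As, Se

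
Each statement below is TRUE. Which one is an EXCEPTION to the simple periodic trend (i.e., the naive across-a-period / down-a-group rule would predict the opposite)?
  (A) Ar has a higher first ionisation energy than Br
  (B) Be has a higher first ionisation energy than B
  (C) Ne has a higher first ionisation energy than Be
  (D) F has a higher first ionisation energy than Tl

(B)

The general trend: first ionisation energy increases across a period and decreases down a group.
(A) Ar (period 3, group 18) vs Br (period 4, group 17): the stated order agrees with the simple trend.
(B) Be (period 2, group 2) vs B (period 2, group 13): the stated order contradicts the simple trend.
(C) Ne (period 2, group 18) vs Be (period 2, group 2): the stated order agrees with the simple trend.
(D) F (period 2, group 17) vs Tl (period 6, group 13): the stated order agrees with the simple trend.
The exception is (B): removing B's lone 2p electron is easier than breaking Be's filled 2s².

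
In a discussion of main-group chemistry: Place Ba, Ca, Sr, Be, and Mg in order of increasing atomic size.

Be is in period 2, group 2; Mg is in period 3, group 2; Ca is in period 4, group 2; Sr is in period 5, group 2; Ba is in period 6, group 2.
Radius decreases left→right (rising Z_eff, same n) and increases top→bottom (higher n).
All are in group 2, so atomic radius increases down the group.
So from smallest to largest: Be < Mg < Ca < Sr < Ba.

Be < Mg < Ca < Sr < Ba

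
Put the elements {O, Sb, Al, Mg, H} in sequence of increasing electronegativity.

H is in period 1, group 1; O is in period 2, group 16; Mg is in period 3, group 2; Al is in period 3, group 13; Sb is in period 5, group 15.
Electronegativity increases across a period and decreases down a group, tracking effective nuclear charge and atomic size.
Here both period and group differ, so the two effects have to be weighed against each other.
Al > Mg: Al lies to the right of Mg in period 3, so the across-period effect alone puts Al higher.
Sb > Al: the two effects oppose for this pair; the across-period effect wins (2.05 vs 1.61).
H > Sb: the two effects oppose for this pair; the down-group effect wins (2.20 vs 2.05).
O > H: period and group pull opposite ways; the across-period shift dominates (3.44 vs 2.20).
Tabulated electronegativity (Pauling): H 2.20, O 3.44, Mg 1.31, Al 1.61, Sb 2.05.
So from lowest to highest: Mg < Al < Sb < H < O.

Mg < Al < Sb < H < O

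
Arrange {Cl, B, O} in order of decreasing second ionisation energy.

O > B > Cl

After 1 electron has been removed, what remains? Cl⁺ still has 6 valence electrons; B⁺ still has 2 valence electrons; O⁺ still has 5 valence electrons.
All are still removing valence electrons, so compare the +1 ions as you would atoms: IE_2 generally rises across a period (higher Z_eff) and falls down a group (larger shell), subject to the usual subshell exceptions.
Valence configurations: Cl⁺ [Ne]3s²3p⁴, B⁺ [He]2s², O⁺ [He]2s²2p³.
Approximate IE_2 values (kJ/mol): Cl 2298, B 2427, O 3388.
Hence IE_2: Cl < B < O.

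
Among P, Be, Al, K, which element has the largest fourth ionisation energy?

Be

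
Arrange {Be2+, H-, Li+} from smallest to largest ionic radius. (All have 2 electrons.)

All of these have 2 electrons, so size is governed by nuclear charge alone: the more protons, the stronger the pull on the same electron cloud, and the smaller the ion.
Nuclear charges: Be2+ (Z=4), Li+ (Z=3), H- (Z=1).
Smallest to largest: Be2+ < Li+ < H-.

Be2+, Li+, H-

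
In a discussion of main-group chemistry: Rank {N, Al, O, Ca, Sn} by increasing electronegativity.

Ca < Al < Sn < N < O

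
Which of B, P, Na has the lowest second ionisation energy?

P

IE_2 is the cost of taking one more electron from the +1 cation: B⁺ still has 2 valence electrons; P⁺ still has 4 valence electrons; Na⁺ is the bare [Ne] core.
Breaking into a closed-shell core is much more expensive than removing a leftover valence electron — Na has the largest IE_2 here.
Valence configurations: B⁺ [He]2s², P⁺ [Ne]3s²3p².
Tabulated IE_2 (kJ/mol): B 2427, P 1907, Na 4562.
Hence IE_2: P < B < Na.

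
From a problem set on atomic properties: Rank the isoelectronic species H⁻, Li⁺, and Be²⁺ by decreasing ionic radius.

H⁻ > Li⁺ > Be²⁺

All of these have 2 electrons, so size is governed by nuclear charge alone: the more protons, the stronger the pull on the same electron cloud, and the smaller the ion.
Nuclear charges: Be²⁺ (Z=4), Li⁺ (Z=3), H⁻ (Z=1).
Largest to smallest: H⁻ > Li⁺ > Be²⁺.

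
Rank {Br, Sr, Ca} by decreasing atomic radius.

Sr, Ca, Br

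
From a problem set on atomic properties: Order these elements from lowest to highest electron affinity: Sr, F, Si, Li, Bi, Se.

Sr, Li, Bi, Si, Se, F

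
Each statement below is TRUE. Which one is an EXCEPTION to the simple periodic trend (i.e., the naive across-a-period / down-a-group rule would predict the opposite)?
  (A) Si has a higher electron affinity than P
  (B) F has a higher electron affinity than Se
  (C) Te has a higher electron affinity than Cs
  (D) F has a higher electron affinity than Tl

The general trend: electron affinity increases across a period and decreases down a group.
(A) Si (period 3, group 14) vs P (period 3, group 15): the stated order contradicts the simple trend.
(B) F (period 2, group 17) vs Se (period 4, group 16): the stated order agrees with the simple trend.
(C) Te (period 5, group 16) vs Cs (period 6, group 1): the stated order agrees with the simple trend.
(D) F (period 2, group 17) vs Tl (period 6, group 13): the stated order agrees with the simple trend.
The exception is (A): adding an electron to P's half-filled 3p³ is unfavourable, so Si (3p²) has the more exothermic EA.

(A)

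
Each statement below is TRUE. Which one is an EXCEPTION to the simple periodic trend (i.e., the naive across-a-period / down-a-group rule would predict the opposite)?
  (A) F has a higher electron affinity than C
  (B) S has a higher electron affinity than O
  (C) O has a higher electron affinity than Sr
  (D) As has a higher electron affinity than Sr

The general trend: electron affinity increases across a period and decreases down a group.
(A) F (period 2, group 17) vs C (period 2, group 14): the stated order agrees with the simple trend.
(B) S (period 3, group 16) vs O (period 2, group 16): the stated order contradicts the simple trend.
(C) O (period 2, group 16) vs Sr (period 5, group 2): the stated order agrees with the simple trend.
(D) As (period 4, group 15) vs Sr (period 5, group 2): the stated order agrees with the simple trend.
The exception is (B): the compact 2p subshell of O repels the added electron more than S's larger 3p does.

(B)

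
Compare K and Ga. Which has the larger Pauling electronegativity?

Ga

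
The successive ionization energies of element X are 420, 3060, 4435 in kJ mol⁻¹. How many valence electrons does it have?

Look for the largest jump between consecutive ionization energies: IE2/IE1 ≈ 7.3, far larger than any earlier ratio.
That jump marks the point where a core electron is being removed. So the atom has 1 valence electron.

1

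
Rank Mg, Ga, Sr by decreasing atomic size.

Atomic radius shrinks across a period as nuclear charge pulls the same shell inward, and grows down a group as new shells are added.
Here both period and group differ, so the two effects have to be weighed against each other.
Mg > Ga: the two effects oppose for this pair; the across-period effect wins (139 vs 124 pm).
Sr > Mg: they share group 2; the group trend gives Sr the larger value.
Approximate values (pm): Mg 139, Ga 124, Sr 185.
So from largest to smallest: Sr > Mg > Ga.

Sr > Mg > Ga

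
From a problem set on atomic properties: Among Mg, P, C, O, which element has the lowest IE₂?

Mg

Consider each +1 ion: Mg⁺ still has 1 valence electron; P⁺ still has 4 valence electrons; C⁺ still has 3 valence electrons; O⁺ still has 5 valence electrons.
All are still removing valence electrons, so compare the +1 ions as you would atoms: IE_2 generally rises across a period (higher Z_eff) and falls down a group (larger shell), subject to the usual subshell exceptions.
Valence configurations: Mg⁺ [Ne]3s¹, P⁺ [Ne]3s²3p², C⁺ [He]2s²2p¹, O⁺ [He]2s²2p³.
Tabulated IE_2 (kJ/mol): Mg 1451, P 1907, C 2353, O 3388.
Overall IE_2 order: Mg < P < C < O.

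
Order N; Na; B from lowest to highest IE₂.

IE_2 is the cost of taking one more electron from the +1 cation: N⁺ still has 4 valence electrons; Na⁺ is the bare [Ne] core; B⁺ still has 2 valence electrons.
Core electrons are held far more tightly than valence electrons, so Na tops the IE_2 order.
Valence configurations: N⁺ [He]2s²2p², B⁺ [He]2s².
The numbers (kJ/mol): N 2856, Na 4562, B 2427.
So the second ionization energies run B < N < Na.

B, N, Na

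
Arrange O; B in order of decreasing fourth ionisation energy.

B > O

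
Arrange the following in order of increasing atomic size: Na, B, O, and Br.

B is in period 2, group 13; O is in period 2, group 16; Na is in period 3, group 1; Br is in period 4, group 17.
Radius decreases left→right (rising Z_eff, same n) and increases top→bottom (higher n).
Neither a single period nor a single group — weigh both effects.
B > O: B lies to the left of O in period 2, so the across-period effect alone puts B larger.
Br > B: the two effects oppose for this pair; the down-group effect wins (114 vs 85 pm).
Na > Br: period and group pull opposite ways; the across-period shift dominates (155 vs 114 pm).
Tabulated atomic radius (pm): B 85, O 63, Na 155, Br 114.
So from smallest to largest: O < B < Br < Na.

O < B < Br < Na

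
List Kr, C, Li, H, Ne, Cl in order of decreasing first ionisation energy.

Ne > Kr > H > Cl > C > Li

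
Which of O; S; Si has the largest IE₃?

After 2 electrons have been removed, what remains? O²⁺ still has 4 valence electrons; S²⁺ still has 4 valence electrons; Si²⁺ still has 2 valence electrons.
All are still removing valence electrons, so compare the +2 ions as you would atoms: IE_3 generally rises across a period (higher Z_eff) and falls down a group (larger shell), subject to the usual subshell exceptions.
Valence configurations: O²⁺ [He]2s²2p², S²⁺ [Ne]3s²3p², Si²⁺ [Ne]3s².
Approximate IE_3 values (kJ/mol): O 5300, S 3357, Si 3232.
So the third ionization energies run Si < S < O.

O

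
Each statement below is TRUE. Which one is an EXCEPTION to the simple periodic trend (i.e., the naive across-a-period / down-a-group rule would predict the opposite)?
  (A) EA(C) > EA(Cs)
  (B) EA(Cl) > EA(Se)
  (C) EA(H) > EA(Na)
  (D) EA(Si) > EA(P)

(D)

The general trend: electron affinity increases across a period and decreases down a group.
(A) C (period 2, group 14) vs Cs (period 6, group 1): the stated order agrees with the simple trend.
(B) Cl (period 3, group 17) vs Se (period 4, group 16): the stated order agrees with the simple trend.
(C) H (period 1, group 1) vs Na (period 3, group 1): the stated order agrees with the simple trend.
(D) Si (period 3, group 14) vs P (period 3, group 15): the stated order contradicts the simple trend.
The exception is (D): adding an electron to P's half-filled 3p³ is unfavourable, so Si (3p²) has the more exothermic EA.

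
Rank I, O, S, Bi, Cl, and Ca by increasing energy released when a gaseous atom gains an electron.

Electron affinity generally becomes more exothermic across a period toward the halogens and less exothermic down a group.
Here both period and group differ, so the two effects have to be weighed against each other.
Bi > Ca: the two effects oppose for this pair; the across-period effect wins (91 vs 2 kJ/mol).
O > Bi: both effects reinforce here, so O is clearly the higher of the two.
S > O: this pair runs against the simple trend — see the exception note.
I > S: the two effects oppose for this pair; the across-period effect wins (295 vs 200 kJ/mol).
Cl > I: they share group 17; the group trend gives Cl the larger value.
Note the exception: S has a higher electron affinity than O, contrary to the simple trend — the compact 2p subshell of O repels the added electron more than S's larger 3p does.
Approximate values (kJ/mol): O 141, S 200, Cl 349, Ca 2, I 295, Bi 91.
So from lowest to highest: Ca < Bi < O < S < I < Cl.

Ca < Bi < O < S < I < Cl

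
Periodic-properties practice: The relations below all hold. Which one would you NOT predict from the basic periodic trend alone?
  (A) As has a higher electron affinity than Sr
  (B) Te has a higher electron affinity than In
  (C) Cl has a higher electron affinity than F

The general trend: electron affinity increases across a period and decreases down a group.
(A) As (period 4, group 15) vs Sr (period 5, group 2): the stated order agrees with the simple trend.
(B) Te (period 5, group 16) vs In (period 5, group 13): the stated order agrees with the simple trend.
(C) Cl (period 3, group 17) vs F (period 2, group 17): the stated order contradicts the simple trend.
The exception is (C): F's small 2p subshell makes the incoming electron feel strong e⁻–e⁻ repulsion, so Cl actually releases more energy on gaining an electron.

(C)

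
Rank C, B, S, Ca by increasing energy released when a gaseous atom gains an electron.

B is in period 2, group 13; C is in period 2, group 14; S is in period 3, group 16; Ca is in period 4, group 2.
Electron affinity generally becomes more exothermic across a period toward the halogens and less exothermic down a group.
These span different periods and groups, so the two trends combine.
B > Ca: both effects reinforce here, so B is clearly the higher of the two.
C > B: C lies to the right of B in period 2, so the across-period effect alone puts C higher.
S > C: period and group pull opposite ways; the across-period shift dominates (200 vs 122 kJ/mol).
Tabulated electron affinity (kJ/mol): B 27, C 122, S 200, Ca 2.
So from lowest to highest: Ca < B < C < S.

Ca < B < C < S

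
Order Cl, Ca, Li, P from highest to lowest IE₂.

Li > Cl > P > Ca

After 1 electron has been removed, what remains? Cl⁺ still has 6 valence electrons; Ca⁺ still has 1 valence electron; Li⁺ is the bare [He] core; P⁺ still has 4 valence electrons.
Core electrons are held far more tightly than valence electrons, so Li tops the IE_2 order.
Valence configurations: Cl⁺ [Ne]3s²3p⁴, Ca⁺ [Ar]4s¹, P⁺ [Ne]3s²3p².
Approximate IE_2 values (kJ/mol): Cl 2298, Ca 1145, Li 7298, P 1907.
Overall IE_2 order: Ca < P < Cl < Li.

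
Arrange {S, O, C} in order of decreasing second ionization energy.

O, C, S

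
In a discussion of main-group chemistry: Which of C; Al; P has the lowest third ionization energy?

Al

Consider each +2 ion: C²⁺ still has 2 valence electrons; Al²⁺ still has 1 valence electron; P²⁺ still has 3 valence electrons.
All are still removing valence electrons, so compare the +2 ions as you would atoms: IE_3 generally rises across a period (higher Z_eff) and falls down a group (larger shell), subject to the usual subshell exceptions.
Valence configurations: C²⁺ [He]2s², Al²⁺ [Ne]3s¹, P²⁺ [Ne]3s²3p¹.
Tabulated IE_3 (kJ/mol): C 4620, Al 2745, P 2914.
Putting it together, IE_3: Al < P < C.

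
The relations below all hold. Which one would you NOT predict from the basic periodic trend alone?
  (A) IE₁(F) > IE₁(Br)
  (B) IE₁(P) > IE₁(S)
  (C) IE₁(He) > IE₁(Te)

(B)

The general trend: first ionisation energy increases across a period and decreases down a group.
(A) F (period 2, group 17) vs Br (period 4, group 17): the stated order agrees with the simple trend.
(B) P (period 3, group 15) vs S (period 3, group 16): the stated order contradicts the simple trend.
(C) He (period 1, group 18) vs Te (period 5, group 16): the stated order agrees with the simple trend.
The exception is (B): S (3p⁴) ionizes more easily than half-filled P (3p³) because the paired 3p electron in S is pushed out by e⁻–e⁻ repulsion.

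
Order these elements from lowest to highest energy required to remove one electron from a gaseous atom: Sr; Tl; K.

K < Sr < Tl

K is in period 4, group 1; Sr is in period 5, group 2; Tl is in period 6, group 13.
Removing the outermost electron gets harder across a period and easier down a group.
A diagonal step moves right (one effect) and down (the opposite effect) at once.
Sr > K: the two effects oppose for this pair; the across-period effect wins (550 vs 419 kJ/mol).
Tl > Sr: the two effects oppose for this pair; the across-period effect wins (589 vs 550 kJ/mol).
Approximate values (kJ/mol): K 419, Sr 550, Tl 589.
So from lowest to highest: K < Sr < Tl.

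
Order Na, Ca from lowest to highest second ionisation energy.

Ca, Na

The second ionization energy removes an electron from the +1 ion. For each element: Na⁺ is the bare [Ne] core; Ca⁺ still has 1 valence electron.
Core electrons are held far more tightly than valence electrons, so Na tops the IE_2 order.
The numbers (kJ/mol): Na 4562, Ca 1145.
So the second ionization energies run Ca < Na.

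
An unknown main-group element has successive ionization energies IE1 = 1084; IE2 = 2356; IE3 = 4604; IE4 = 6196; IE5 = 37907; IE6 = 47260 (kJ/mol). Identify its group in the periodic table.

Group 14

Look for the largest jump between consecutive ionization energies: IE5/IE4 ≈ 6.1, far larger than any earlier ratio.
That jump marks the point where a core electron is being removed. So the atom has 4 valence electrons.
A main-group element with 4 valence electrons is in group 14.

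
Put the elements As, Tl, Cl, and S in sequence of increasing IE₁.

Tl, As, S, Cl

IE₁ increases left→right with effective nuclear charge and decreases top→bottom as the valence shell moves farther out.
These span different periods and groups, so the two trends combine.
As > Tl: relative to Tl, both the across-period and down-group shifts push As's first ionization energy up.
S > As: both effects reinforce here, so S is clearly the higher of the two.
Cl > S: both are in period 3; the period trend gives Cl the larger value.
Tabulated first ionization energy (kJ/mol): S 1000, Cl 1251, As 947, Tl 589.
So from lowest to highest: Tl < As < S < Cl.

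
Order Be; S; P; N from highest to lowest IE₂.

N > S > P > Be

After 1 electron has been removed, what remains? Be⁺ still has 1 valence electron; S⁺ still has 5 valence electrons; P⁺ still has 4 valence electrons; N⁺ still has 4 valence electrons.
All are still removing valence electrons, so compare the +1 ions as you would atoms: IE_2 generally rises across a period (higher Z_eff) and falls down a group (larger shell), subject to the usual subshell exceptions.
Valence configurations: Be⁺ [He]2s¹, S⁺ [Ne]3s²3p³, P⁺ [Ne]3s²3p², N⁺ [He]2s²2p².
The numbers (kJ/mol): Be 1757, S 2252, P 1907, N 2856.
Hence IE_2: Be < P < S < N.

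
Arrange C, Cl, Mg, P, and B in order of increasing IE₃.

P, B, Cl, C, Mg

IE_3 is the cost of taking one more electron from the +2 cation: C²⁺ still has 2 valence electrons; Cl²⁺ still has 5 valence electrons; Mg²⁺ is the bare [Ne] core; P²⁺ still has 3 valence electrons; B²⁺ still has 1 valence electron.
Breaking into a closed-shell core is much more expensive than removing a leftover valence electron — Mg has the largest IE_3 here.
Valence configurations: C²⁺ [He]2s², Cl²⁺ [Ne]3s²3p³, P²⁺ [Ne]3s²3p¹, B²⁺ [He]2s¹.
Tabulated IE_3 (kJ/mol): C 4620, Cl 3822, Mg 7733, P 2914, B 3660.
So the third ionization energies run P < B < Cl < C < Mg.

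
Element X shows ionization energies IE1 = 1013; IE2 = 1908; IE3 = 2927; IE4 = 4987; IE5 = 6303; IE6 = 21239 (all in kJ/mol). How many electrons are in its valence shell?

5

Look for the largest jump between consecutive ionization energies: IE6/IE5 ≈ 3.4, far larger than any earlier ratio.
That jump marks the point where a core electron is being removed. So the atom has 5 valence electrons.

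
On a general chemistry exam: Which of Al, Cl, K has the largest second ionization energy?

K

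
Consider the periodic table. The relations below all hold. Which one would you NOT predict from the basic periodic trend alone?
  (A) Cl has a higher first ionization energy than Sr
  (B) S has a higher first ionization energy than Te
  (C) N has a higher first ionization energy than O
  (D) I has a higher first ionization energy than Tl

(C)

The general trend: first ionization energy increases across a period and decreases down a group.
(A) Cl (period 3, group 17) vs Sr (period 5, group 2): the stated order agrees with the simple trend.
(B) S (period 3, group 16) vs Te (period 5, group 16): the stated order agrees with the simple trend.
(C) N (period 2, group 15) vs O (period 2, group 16): the stated order contradicts the simple trend.
(D) I (period 5, group 17) vs Tl (period 6, group 13): the stated order agrees with the simple trend.
The exception is (C): pairing an electron in O's 2p⁴ costs repulsion energy, so O ionizes more easily than half-filled N (2p³).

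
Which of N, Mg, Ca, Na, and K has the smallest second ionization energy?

Ca

Consider each +1 ion: N⁺ still has 4 valence electrons; Mg⁺ still has 1 valence electron; Ca⁺ still has 1 valence electron; Na⁺ is the bare [Ne] core; K⁺ is the bare [Ar] core.
Core electrons are held far more tightly than valence electrons, so K and Na top the IE_2 order.
Valence configurations: N⁺ [He]2s²2p², Mg⁺ [Ne]3s¹, Ca⁺ [Ar]4s¹.
Approximate IE_2 values (kJ/mol): N 2856, Mg 1451, Ca 1145, Na 4562, K 3052.
Overall IE_2 order: Ca < Mg < N < K < Na.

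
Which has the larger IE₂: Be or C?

The second ionization energy removes an electron from the +1 ion. For each element: Be⁺ still has 1 valence electron; C⁺ still has 3 valence electrons.
All are still removing valence electrons, so compare the +1 ions as you would atoms: IE_2 generally rises across a period (higher Z_eff) and falls down a group (larger shell), subject to the usual subshell exceptions.
Valence configurations: Be⁺ [He]2s¹, C⁺ [He]2s²2p¹.
The numbers (kJ/mol): Be 1757, C 2353.
Putting it together, IE_2: Be < C.

C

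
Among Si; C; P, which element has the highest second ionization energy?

C

After 1 electron has been removed, what remains? Si⁺ still has 3 valence electrons; C⁺ still has 3 valence electrons; P⁺ still has 4 valence electrons.
All are still removing valence electrons, so compare the +1 ions as you would atoms: IE_2 generally rises across a period (higher Z_eff) and falls down a group (larger shell), subject to the usual subshell exceptions.
Valence configurations: Si⁺ [Ne]3s²3p¹, C⁺ [He]2s²2p¹, P⁺ [Ne]3s²3p².
Tabulated IE_2 (kJ/mol): Si 1577, C 2353, P 1907.
Putting it together, IE_2: Si < P < C.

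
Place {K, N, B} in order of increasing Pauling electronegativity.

K < B < N

B is in period 2, group 13; N is in period 2, group 15; K is in period 4, group 1.
Smaller atoms with higher effective nuclear charge are more electronegative.
Neither a single period nor a single group — weigh both effects.
B > K: relative to K, both the across-period and down-group shifts push B's electronegativity up.
N > B: N lies to the right of B in period 2, so the across-period effect alone puts N higher.
Approximate values (Pauling): B 2.04, N 3.04, K 0.82.
So from lowest to highest: K < B < N.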